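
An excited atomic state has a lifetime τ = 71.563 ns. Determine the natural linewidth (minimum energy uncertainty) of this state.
4.599 neV

Using the energy-time uncertainty principle:
ΔEΔt ≥ ℏ/2

The lifetime τ represents the time uncertainty Δt.
The natural linewidth (minimum energy uncertainty) is:

ΔE = ℏ/(2τ)
ΔE = (1.055e-34 J·s) / (2 × 7.156e-08 s)
ΔE = 7.368e-28 J = 4.599 neV

This natural linewidth limits the precision of spectroscopic measurements.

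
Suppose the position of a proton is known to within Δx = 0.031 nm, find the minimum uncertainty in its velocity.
1.017 km/s

Using the Heisenberg uncertainty principle and Δp = mΔv:
ΔxΔp ≥ ℏ/2
Δx(mΔv) ≥ ℏ/2

The minimum uncertainty in velocity is:
Δv_min = ℏ/(2mΔx)
Δv_min = (1.055e-34 J·s) / (2 × 1.673e-27 kg × 3.100e-11 m)
Δv_min = 1.017e+03 m/s = 1.017 km/s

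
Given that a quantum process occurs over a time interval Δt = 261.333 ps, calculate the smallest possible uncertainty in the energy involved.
1.259 μeV

Using the energy-time uncertainty principle:
ΔEΔt ≥ ℏ/2

The minimum uncertainty in energy is:
ΔE_min = ℏ/(2Δt)
ΔE_min = (1.055e-34 J·s) / (2 × 2.613e-10 s)
ΔE_min = 2.018e-25 J = 1.259 μeV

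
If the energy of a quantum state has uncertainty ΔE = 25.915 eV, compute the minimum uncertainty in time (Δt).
12.699 as

Using the energy-time uncertainty principle:
ΔEΔt ≥ ℏ/2

The minimum uncertainty in time is:
Δt_min = ℏ/(2ΔE)
Δt_min = (1.055e-34 J·s) / (2 × 4.152e-18 J)
Δt_min = 1.270e-17 s = 12.699 as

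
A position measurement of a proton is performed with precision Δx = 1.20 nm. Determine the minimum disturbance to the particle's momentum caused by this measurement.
4.394 × 10^-26 kg·m/s

The uncertainty principle implies that measuring position disturbs momentum:
ΔxΔp ≥ ℏ/2

When we measure position with precision Δx, we necessarily introduce a momentum uncertainty:
Δp ≥ ℏ/(2Δx)
Δp_min = (1.055e-34 J·s) / (2 × 1.200e-09 m)
Δp_min = 4.394e-26 kg·m/s

The more precisely we measure position, the greater the momentum disturbance.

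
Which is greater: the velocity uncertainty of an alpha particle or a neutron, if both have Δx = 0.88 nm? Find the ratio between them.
The neutron has the larger minimum velocity uncertainty, by a ratio of 4.0.

For both particles, Δp_min = ℏ/(2Δx) = 5.992e-26 kg·m/s (same for both).

The velocity uncertainty is Δv = Δp/m:
- alpha particle: Δv = 5.992e-26 / 6.645e-27 = 9.018e+00 m/s = 9.018 m/s
- neutron: Δv = 5.992e-26 / 1.675e-27 = 3.577e+01 m/s = 35.774 m/s

Ratio: 3.577e+01 / 9.018e+00 = 4.0

The lighter particle has larger velocity uncertainty because Δv ∝ 1/m.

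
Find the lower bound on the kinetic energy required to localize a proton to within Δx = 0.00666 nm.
116.951 meV

Localizing a particle requires giving it sufficient momentum uncertainty:

1. From uncertainty principle: Δp ≥ ℏ/(2Δx)
   Δp_min = (1.055e-34 J·s) / (2 × 6.660e-12 m)
   Δp_min = 7.917e-24 kg·m/s

2. This momentum uncertainty corresponds to kinetic energy:
   KE ≈ (Δp)²/(2m) = (7.917e-24)²/(2 × 1.673e-27 kg)
   KE = 1.874e-20 J = 116.951 meV

Tighter localization requires more energy.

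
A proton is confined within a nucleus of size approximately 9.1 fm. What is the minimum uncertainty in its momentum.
5.794 × 10^-21 kg·m/s

Using the Heisenberg uncertainty principle:
ΔxΔp ≥ ℏ/2

With Δx ≈ L = 9.100e-15 m (the confinement size):
Δp_min = ℏ/(2Δx)
Δp_min = (1.055e-34 J·s) / (2 × 9.100e-15 m)
Δp_min = 5.794e-21 kg·m/s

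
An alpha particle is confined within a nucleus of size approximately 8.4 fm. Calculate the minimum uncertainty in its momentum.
6.277 × 10^-21 kg·m/s

Using the Heisenberg uncertainty principle:
ΔxΔp ≥ ℏ/2

With Δx ≈ L = 8.400e-15 m (the confinement size):
Δp_min = ℏ/(2Δx)
Δp_min = (1.055e-34 J·s) / (2 × 8.400e-15 m)
Δp_min = 6.277e-21 kg·m/s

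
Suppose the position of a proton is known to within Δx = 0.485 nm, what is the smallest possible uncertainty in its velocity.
64.999 m/s

Using the Heisenberg uncertainty principle and Δp = mΔv:
ΔxΔp ≥ ℏ/2
Δx(mΔv) ≥ ℏ/2

The minimum uncertainty in velocity is:
Δv_min = ℏ/(2mΔx)
Δv_min = (1.055e-34 J·s) / (2 × 1.673e-27 kg × 4.850e-10 m)
Δv_min = 6.500e+01 m/s = 64.999 m/s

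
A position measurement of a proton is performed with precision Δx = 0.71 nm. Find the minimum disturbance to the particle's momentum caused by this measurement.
7.427 × 10^-26 kg·m/s

The uncertainty principle implies that measuring position disturbs momentum:
ΔxΔp ≥ ℏ/2

When we measure position with precision Δx, we necessarily introduce a momentum uncertainty:
Δp ≥ ℏ/(2Δx)
Δp_min = (1.055e-34 J·s) / (2 × 7.100e-10 m)
Δp_min = 7.427e-26 kg·m/s

The more precisely we measure position, the greater the momentum disturbance.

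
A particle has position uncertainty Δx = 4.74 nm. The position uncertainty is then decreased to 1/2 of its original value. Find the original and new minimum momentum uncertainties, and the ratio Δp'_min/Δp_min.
Original Δp_min = 1.112 × 10^-26 kg·m/s; new Δp'_min = 2.225 × 10^-26 kg·m/s; ratio Δp'_min/Δp_min = 2.

From the uncertainty principle ΔxΔp ≥ ℏ/2, the minimum momentum uncertainty is Δp_min = ℏ/(2Δx).

Original (Δx = 4.74 nm = 4.740e-09 m):
Δp_min = (1.055e-34 J·s)/(2 × 4.740e-09 m) = 1.112e-26 kg·m/s

When Δx → (1/2)Δx:
Δp'_min = ℏ/(2 × (1/2)Δx) = 2 × ℏ/(2Δx) = 2 × Δp_min
Δp'_min = 2 × 1.112e-26 kg·m/s = 2.225e-26 kg·m/s

Since Δp_min ∝ 1/Δx, when Δx is decreased to 1/2 of its original value, Δp_min increases to 2 times its original value.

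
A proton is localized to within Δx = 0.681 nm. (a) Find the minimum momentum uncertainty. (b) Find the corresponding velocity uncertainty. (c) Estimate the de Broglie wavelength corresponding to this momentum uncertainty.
(a) Δp_min = 7.743 × 10^-26 kg·m/s
(b) Δv_min = 46.292 m/s
(c) λ_dB = 8.558 nm

Step-by-step:

(a) From the uncertainty principle:
Δp_min = ℏ/(2Δx) = (1.055e-34 J·s)/(2 × 6.810e-10 m) = 7.743e-26 kg·m/s

(b) The velocity uncertainty:
Δv = Δp/m = (7.743e-26 kg·m/s)/(1.673e-27 kg) = 4.629e+01 m/s = 46.292 m/s

(c) The de Broglie wavelength for this momentum:
λ = h/p = (6.626e-34 J·s)/(7.743e-26 kg·m/s) = 8.558e-09 m = 8.558 nm

Note: The de Broglie wavelength is comparable to the localization size, as expected from wave-particle duality.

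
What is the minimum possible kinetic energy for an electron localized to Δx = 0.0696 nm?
1.966 eV

Localizing a particle requires giving it sufficient momentum uncertainty:

1. From uncertainty principle: Δp ≥ ℏ/(2Δx)
   Δp_min = (1.055e-34 J·s) / (2 × 6.960e-11 m)
   Δp_min = 7.576e-25 kg·m/s

2. This momentum uncertainty corresponds to kinetic energy:
   KE ≈ (Δp)²/(2m) = (7.576e-25)²/(2 × 9.109e-31 kg)
   KE = 3.150e-19 J = 1.966 eV

Tighter localization requires more energy.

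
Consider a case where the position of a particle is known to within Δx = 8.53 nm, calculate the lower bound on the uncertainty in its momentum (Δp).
6.182 × 10^-27 kg·m/s

Using the Heisenberg uncertainty principle:
ΔxΔp ≥ ℏ/2

The minimum uncertainty in momentum is:
Δp_min = ℏ/(2Δx)
Δp_min = (1.055e-34 J·s) / (2 × 8.530e-09 m)
Δp_min = 6.182e-27 kg·m/s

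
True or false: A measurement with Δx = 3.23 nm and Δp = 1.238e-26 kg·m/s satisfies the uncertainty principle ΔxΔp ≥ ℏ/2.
No, it violates the uncertainty principle (impossible measurement).

Calculate the product ΔxΔp:
ΔxΔp = (3.230e-09 m) × (1.238e-26 kg·m/s)
ΔxΔp = 3.999e-35 J·s

Compare to the minimum allowed value ℏ/2:
ℏ/2 = 5.273e-35 J·s

Since ΔxΔp = 3.999e-35 J·s < 5.273e-35 J·s = ℏ/2,
the measurement violates the uncertainty principle.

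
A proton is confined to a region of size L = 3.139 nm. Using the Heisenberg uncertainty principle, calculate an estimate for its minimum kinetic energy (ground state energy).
526.467 neV

Using the uncertainty principle to estimate ground state energy:

1. The position uncertainty is approximately the confinement size:
   Δx ≈ L = 3.139e-09 m

2. From ΔxΔp ≥ ℏ/2, the minimum momentum uncertainty is:
   Δp ≈ ℏ/(2L) = 1.680e-26 kg·m/s

3. The kinetic energy is approximately:
   KE ≈ (Δp)²/(2m) = (1.680e-26)²/(2 × 1.673e-27 kg)
   KE ≈ 8.435e-26 J = 526.467 neV

This is an order-of-magnitude estimate of the ground state energy.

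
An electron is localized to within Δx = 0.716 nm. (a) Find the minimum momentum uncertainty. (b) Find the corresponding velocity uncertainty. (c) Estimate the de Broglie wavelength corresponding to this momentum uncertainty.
(a) Δp_min = 7.364 × 10^-26 kg·m/s
(b) Δv_min = 80.843 km/s
(c) λ_dB = 8.998 nm

Step-by-step:

(a) From the uncertainty principle:
Δp_min = ℏ/(2Δx) = (1.055e-34 J·s)/(2 × 7.160e-10 m) = 7.364e-26 kg·m/s

(b) The velocity uncertainty:
Δv = Δp/m = (7.364e-26 kg·m/s)/(9.109e-31 kg) = 8.084e+04 m/s = 80.843 km/s

(c) The de Broglie wavelength for this momentum:
λ = h/p = (6.626e-34 J·s)/(7.364e-26 kg·m/s) = 8.998e-09 m = 8.998 nm

Note: The de Broglie wavelength is comparable to the localization size, as expected from wave-particle duality.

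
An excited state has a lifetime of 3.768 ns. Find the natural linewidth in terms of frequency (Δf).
21.119 MHz

Using the energy-time uncertainty principle and E = hf:
ΔEΔt ≥ ℏ/2
hΔf·Δt ≥ ℏ/2

The minimum frequency uncertainty is:
Δf = ℏ/(2hτ) = 1/(4πτ)
Δf = 1/(4π × 3.768e-09 s)
Δf = 2.112e+07 Hz = 21.119 MHz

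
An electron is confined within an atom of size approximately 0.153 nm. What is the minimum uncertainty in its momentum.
3.446 × 10^-25 kg·m/s

Using the Heisenberg uncertainty principle:
ΔxΔp ≥ ℏ/2

With Δx ≈ L = 1.530e-10 m (the confinement size):
Δp_min = ℏ/(2Δx)
Δp_min = (1.055e-34 J·s) / (2 × 1.530e-10 m)
Δp_min = 3.446e-25 kg·m/s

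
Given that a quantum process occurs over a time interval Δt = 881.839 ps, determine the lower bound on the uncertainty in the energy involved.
373.204 neV

Using the energy-time uncertainty principle:
ΔEΔt ≥ ℏ/2

The minimum uncertainty in energy is:
ΔE_min = ℏ/(2Δt)
ΔE_min = (1.055e-34 J·s) / (2 × 8.818e-10 s)
ΔE_min = 5.979e-26 J = 373.204 neV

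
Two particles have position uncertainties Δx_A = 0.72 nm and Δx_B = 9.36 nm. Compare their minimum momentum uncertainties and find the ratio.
Particle A has the larger minimum momentum uncertainty, by a factor of 13.00.

For each particle, the minimum momentum uncertainty is Δp_min = ℏ/(2Δx):

Particle A: Δp_A = ℏ/(2×7.200e-10 m) = 7.323e-26 kg·m/s
Particle B: Δp_B = ℏ/(2×9.360e-09 m) = 5.633e-27 kg·m/s

Ratio: Δp_A/Δp_B = 13.00

Since Δp_min ∝ 1/Δx, the particle with smaller position uncertainty (A) has larger momentum uncertainty.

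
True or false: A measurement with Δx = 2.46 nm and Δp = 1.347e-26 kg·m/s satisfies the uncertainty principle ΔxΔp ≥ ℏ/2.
No, it violates the uncertainty principle (impossible measurement).

Calculate the product ΔxΔp:
ΔxΔp = (2.460e-09 m) × (1.347e-26 kg·m/s)
ΔxΔp = 3.314e-35 J·s

Compare to the minimum allowed value ℏ/2:
ℏ/2 = 5.273e-35 J·s

Since ΔxΔp = 3.314e-35 J·s < 5.273e-35 J·s = ℏ/2,
the measurement violates the uncertainty principle.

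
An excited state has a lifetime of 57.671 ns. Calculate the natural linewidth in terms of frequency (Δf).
1.380 MHz

Using the energy-time uncertainty principle and E = hf:
ΔEΔt ≥ ℏ/2
hΔf·Δt ≥ ℏ/2

The minimum frequency uncertainty is:
Δf = ℏ/(2hτ) = 1/(4πτ)
Δf = 1/(4π × 5.767e-08 s)
Δf = 1.380e+06 Hz = 1.380 MHz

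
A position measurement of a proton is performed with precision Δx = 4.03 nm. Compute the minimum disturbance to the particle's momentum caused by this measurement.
1.308 × 10^-26 kg·m/s

The uncertainty principle implies that measuring position disturbs momentum:
ΔxΔp ≥ ℏ/2

When we measure position with precision Δx, we necessarily introduce a momentum uncertainty:
Δp ≥ ℏ/(2Δx)
Δp_min = (1.055e-34 J·s) / (2 × 4.030e-09 m)
Δp_min = 1.308e-26 kg·m/s

The more precisely we measure position, the greater the momentum disturbance.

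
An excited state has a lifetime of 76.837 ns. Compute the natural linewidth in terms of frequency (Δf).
1.036 MHz

Using the energy-time uncertainty principle and E = hf:
ΔEΔt ≥ ℏ/2
hΔf·Δt ≥ ℏ/2

The minimum frequency uncertainty is:
Δf = ℏ/(2hτ) = 1/(4πτ)
Δf = 1/(4π × 7.684e-08 s)
Δf = 1.036e+06 Hz = 1.036 MHz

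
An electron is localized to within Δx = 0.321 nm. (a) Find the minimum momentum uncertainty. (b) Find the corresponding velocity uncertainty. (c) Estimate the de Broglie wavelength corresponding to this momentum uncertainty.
(a) Δp_min = 1.643 × 10^-25 kg·m/s
(b) Δv_min = 180.323 km/s
(c) λ_dB = 4.034 nm

Step-by-step:

(a) From the uncertainty principle:
Δp_min = ℏ/(2Δx) = (1.055e-34 J·s)/(2 × 3.210e-10 m) = 1.643e-25 kg·m/s

(b) The velocity uncertainty:
Δv = Δp/m = (1.643e-25 kg·m/s)/(9.109e-31 kg) = 1.803e+05 m/s = 180.323 km/s

(c) The de Broglie wavelength for this momentum:
λ = h/p = (6.626e-34 J·s)/(1.643e-25 kg·m/s) = 4.034e-09 m = 4.034 nm

Note: The de Broglie wavelength is comparable to the localization size, as expected from wave-particle duality.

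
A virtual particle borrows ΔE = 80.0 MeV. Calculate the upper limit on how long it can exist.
4.114 ys

Using the energy-time uncertainty principle:
ΔEΔt ≥ ℏ/2

For a virtual particle borrowing energy ΔE, the maximum lifetime is:
Δt_max = ℏ/(2ΔE)

Converting energy:
ΔE = 80.0 MeV = 1.282e-11 J

Δt_max = (1.055e-34 J·s) / (2 × 1.282e-11 J)
Δt_max = 4.114e-24 s = 4.114 ys

Virtual particles with higher borrowed energy exist for shorter times.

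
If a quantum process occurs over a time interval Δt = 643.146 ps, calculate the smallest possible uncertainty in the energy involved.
511.713 neV

Using the energy-time uncertainty principle:
ΔEΔt ≥ ℏ/2

The minimum uncertainty in energy is:
ΔE_min = ℏ/(2Δt)
ΔE_min = (1.055e-34 J·s) / (2 × 6.431e-10 s)
ΔE_min = 8.199e-26 J = 511.713 neV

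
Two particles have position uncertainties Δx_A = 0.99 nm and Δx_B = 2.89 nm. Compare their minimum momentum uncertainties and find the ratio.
Particle A has the larger minimum momentum uncertainty, by a factor of 2.92.

For each particle, the minimum momentum uncertainty is Δp_min = ℏ/(2Δx):

Particle A: Δp_A = ℏ/(2×9.900e-10 m) = 5.326e-26 kg·m/s
Particle B: Δp_B = ℏ/(2×2.890e-09 m) = 1.825e-26 kg·m/s

Ratio: Δp_A/Δp_B = 2.92

Since Δp_min ∝ 1/Δx, the particle with smaller position uncertainty (A) has larger momentum uncertainty.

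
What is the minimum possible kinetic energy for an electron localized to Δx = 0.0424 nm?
5.298 eV

Localizing a particle requires giving it sufficient momentum uncertainty:

1. From uncertainty principle: Δp ≥ ℏ/(2Δx)
   Δp_min = (1.055e-34 J·s) / (2 × 4.240e-11 m)
   Δp_min = 1.244e-24 kg·m/s

2. This momentum uncertainty corresponds to kinetic energy:
   KE ≈ (Δp)²/(2m) = (1.244e-24)²/(2 × 9.109e-31 kg)
   KE = 8.489e-19 J = 5.298 eV

Tighter localization requires more energy.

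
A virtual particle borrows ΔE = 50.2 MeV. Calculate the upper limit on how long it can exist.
6.556 ys

Using the energy-time uncertainty principle:
ΔEΔt ≥ ℏ/2

For a virtual particle borrowing energy ΔE, the maximum lifetime is:
Δt_max = ℏ/(2ΔE)

Converting energy:
ΔE = 50.2 MeV = 8.043e-12 J

Δt_max = (1.055e-34 J·s) / (2 × 8.043e-12 J)
Δt_max = 6.556e-24 s = 6.556 ys

Virtual particles with higher borrowed energy exist for shorter times.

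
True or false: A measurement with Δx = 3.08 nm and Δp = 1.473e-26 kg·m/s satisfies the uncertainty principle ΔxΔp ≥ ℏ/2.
No, it violates the uncertainty principle (impossible measurement).

Calculate the product ΔxΔp:
ΔxΔp = (3.080e-09 m) × (1.473e-26 kg·m/s)
ΔxΔp = 4.537e-35 J·s

Compare to the minimum allowed value ℏ/2:
ℏ/2 = 5.273e-35 J·s

Since ΔxΔp = 4.537e-35 J·s < 5.273e-35 J·s = ℏ/2,
the measurement violates the uncertainty principle.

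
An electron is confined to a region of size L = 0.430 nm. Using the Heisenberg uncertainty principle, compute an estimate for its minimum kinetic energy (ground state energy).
51.514 meV

Using the uncertainty principle to estimate ground state energy:

1. The position uncertainty is approximately the confinement size:
   Δx ≈ L = 4.300e-10 m

2. From ΔxΔp ≥ ℏ/2, the minimum momentum uncertainty is:
   Δp ≈ ℏ/(2L) = 1.226e-25 kg·m/s

3. The kinetic energy is approximately:
   KE ≈ (Δp)²/(2m) = (1.226e-25)²/(2 × 9.109e-31 kg)
   KE ≈ 8.253e-21 J = 51.514 meV

This is an order-of-magnitude estimate of the ground state energy.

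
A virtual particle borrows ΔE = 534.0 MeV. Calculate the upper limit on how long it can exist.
6.163 × 10^-25 s

Using the energy-time uncertainty principle:
ΔEΔt ≥ ℏ/2

For a virtual particle borrowing energy ΔE, the maximum lifetime is:
Δt_max = ℏ/(2ΔE)

Converting energy:
ΔE = 534.0 MeV = 8.556e-11 J

Δt_max = (1.055e-34 J·s) / (2 × 8.556e-11 J)
Δt_max = 6.163e-25 s = 6.163 × 10^-25 s

Virtual particles with higher borrowed energy exist for shorter times.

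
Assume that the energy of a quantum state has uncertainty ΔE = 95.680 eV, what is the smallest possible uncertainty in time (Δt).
3.440 as

Using the energy-time uncertainty principle:
ΔEΔt ≥ ℏ/2

The minimum uncertainty in time is:
Δt_min = ℏ/(2ΔE)
Δt_min = (1.055e-34 J·s) / (2 × 1.533e-17 J)
Δt_min = 3.440e-18 s = 3.440 as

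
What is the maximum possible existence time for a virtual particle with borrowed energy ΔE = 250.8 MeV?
1.312 ys

Using the energy-time uncertainty principle:
ΔEΔt ≥ ℏ/2

For a virtual particle borrowing energy ΔE, the maximum lifetime is:
Δt_max = ℏ/(2ΔE)

Converting energy:
ΔE = 250.8 MeV = 4.018e-11 J

Δt_max = (1.055e-34 J·s) / (2 × 4.018e-11 J)
Δt_max = 1.312e-24 s = 1.312 ys

Virtual particles with higher borrowed energy exist for shorter times.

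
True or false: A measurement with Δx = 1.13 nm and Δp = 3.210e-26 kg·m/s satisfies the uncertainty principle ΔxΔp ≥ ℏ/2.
No, it violates the uncertainty principle (impossible measurement).

Calculate the product ΔxΔp:
ΔxΔp = (1.130e-09 m) × (3.210e-26 kg·m/s)
ΔxΔp = 3.627e-35 J·s

Compare to the minimum allowed value ℏ/2:
ℏ/2 = 5.273e-35 J·s

Since ΔxΔp = 3.627e-35 J·s < 5.273e-35 J·s = ℏ/2,
the measurement violates the uncertainty principle.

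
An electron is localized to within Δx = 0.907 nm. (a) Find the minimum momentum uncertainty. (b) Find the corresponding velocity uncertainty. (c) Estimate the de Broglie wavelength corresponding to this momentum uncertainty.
(a) Δp_min = 5.814 × 10^-26 kg·m/s
(b) Δv_min = 63.819 km/s
(c) λ_dB = 11.398 nm

Step-by-step:

(a) From the uncertainty principle:
Δp_min = ℏ/(2Δx) = (1.055e-34 J·s)/(2 × 9.070e-10 m) = 5.814e-26 kg·m/s

(b) The velocity uncertainty:
Δv = Δp/m = (5.814e-26 kg·m/s)/(9.109e-31 kg) = 6.382e+04 m/s = 63.819 km/s

(c) The de Broglie wavelength for this momentum:
λ = h/p = (6.626e-34 J·s)/(5.814e-26 kg·m/s) = 1.140e-08 m = 11.398 nm

Note: The de Broglie wavelength is comparable to the localization size, as expected from wave-particle duality.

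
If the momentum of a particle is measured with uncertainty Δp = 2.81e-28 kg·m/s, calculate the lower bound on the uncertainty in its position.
187.646 nm

Using the Heisenberg uncertainty principle:
ΔxΔp ≥ ℏ/2

The minimum uncertainty in position is:
Δx_min = ℏ/(2Δp)
Δx_min = (1.055e-34 J·s) / (2 × 2.810e-28 kg·m/s)
Δx_min = 1.876e-07 m = 187.646 nm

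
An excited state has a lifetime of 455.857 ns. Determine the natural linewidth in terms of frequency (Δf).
174.567 kHz

Using the energy-time uncertainty principle and E = hf:
ΔEΔt ≥ ℏ/2
hΔf·Δt ≥ ℏ/2

The minimum frequency uncertainty is:
Δf = ℏ/(2hτ) = 1/(4πτ)
Δf = 1/(4π × 4.559e-07 s)
Δf = 1.746e+05 Hz = 174.567 kHz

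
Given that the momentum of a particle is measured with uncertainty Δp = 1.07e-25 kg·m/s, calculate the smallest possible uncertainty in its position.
492.791 pm

Using the Heisenberg uncertainty principle:
ΔxΔp ≥ ℏ/2

The minimum uncertainty in position is:
Δx_min = ℏ/(2Δp)
Δx_min = (1.055e-34 J·s) / (2 × 1.070e-25 kg·m/s)
Δx_min = 4.928e-10 m = 492.791 pm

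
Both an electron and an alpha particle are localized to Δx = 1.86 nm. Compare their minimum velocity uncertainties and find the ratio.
The electron has the larger minimum velocity uncertainty, by a ratio of 7294.3.

For both particles, Δp_min = ℏ/(2Δx) = 2.835e-26 kg·m/s (same for both).

The velocity uncertainty is Δv = Δp/m:
- electron: Δv = 2.835e-26 / 9.109e-31 = 3.112e+04 m/s = 31.120 km/s
- alpha particle: Δv = 2.835e-26 / 6.645e-27 = 4.266e+00 m/s = 4.266 m/s

Ratio: 3.112e+04 / 4.266e+00 = 7294.3

The lighter particle has larger velocity uncertainty because Δv ∝ 1/m.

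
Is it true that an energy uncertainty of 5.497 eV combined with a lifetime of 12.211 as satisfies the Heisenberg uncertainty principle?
No, it violates the uncertainty relation.

Calculate the product ΔEΔt:
ΔE = 5.497 eV = 8.807e-19 J
ΔEΔt = (8.807e-19 J) × (1.221e-17 s)
ΔEΔt = 1.075e-35 J·s

Compare to the minimum allowed value ℏ/2:
ℏ/2 = 5.273e-35 J·s

Since ΔEΔt = 1.075e-35 J·s < 5.273e-35 J·s = ℏ/2,
this violates the uncertainty relation.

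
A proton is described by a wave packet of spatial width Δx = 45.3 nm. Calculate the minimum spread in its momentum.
1.164 × 10^-27 kg·m/s

For a wave packet, the spatial width Δx and momentum spread Δp are related by the uncertainty principle:
ΔxΔp ≥ ℏ/2

The minimum momentum spread is:
Δp_min = ℏ/(2Δx)
Δp_min = (1.055e-34 J·s) / (2 × 4.530e-08 m)
Δp_min = 1.164e-27 kg·m/s

A wave packet cannot have both a well-defined position and well-defined momentum.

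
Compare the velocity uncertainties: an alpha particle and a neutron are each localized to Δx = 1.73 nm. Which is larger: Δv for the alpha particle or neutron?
The neutron has the larger minimum velocity uncertainty, by a ratio of 4.0.

For both particles, Δp_min = ℏ/(2Δx) = 3.048e-26 kg·m/s (same for both).

The velocity uncertainty is Δv = Δp/m:
- alpha particle: Δv = 3.048e-26 / 6.645e-27 = 4.587e+00 m/s = 4.587 m/s
- neutron: Δv = 3.048e-26 / 1.675e-27 = 1.820e+01 m/s = 18.197 m/s

Ratio: 1.820e+01 / 4.587e+00 = 4.0

The lighter particle has larger velocity uncertainty because Δv ∝ 1/m.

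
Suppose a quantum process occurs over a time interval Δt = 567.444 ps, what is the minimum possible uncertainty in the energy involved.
579.980 neV

Using the energy-time uncertainty principle:
ΔEΔt ≥ ℏ/2

The minimum uncertainty in energy is:
ΔE_min = ℏ/(2Δt)
ΔE_min = (1.055e-34 J·s) / (2 × 5.674e-10 s)
ΔE_min = 9.292e-26 J = 579.980 neV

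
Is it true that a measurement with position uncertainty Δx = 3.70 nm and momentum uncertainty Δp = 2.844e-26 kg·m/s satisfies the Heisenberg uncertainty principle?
Yes, it satisfies the uncertainty principle.

Calculate the product ΔxΔp:
ΔxΔp = (3.700e-09 m) × (2.844e-26 kg·m/s)
ΔxΔp = 1.052e-34 J·s

Compare to the minimum allowed value ℏ/2:
ℏ/2 = 5.273e-35 J·s

Since ΔxΔp = 1.052e-34 J·s ≥ 5.273e-35 J·s = ℏ/2,
the measurement satisfies the uncertainty principle.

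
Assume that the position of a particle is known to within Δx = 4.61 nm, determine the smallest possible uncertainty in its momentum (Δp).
1.144 × 10^-26 kg·m/s

Using the Heisenberg uncertainty principle:
ΔxΔp ≥ ℏ/2

The minimum uncertainty in momentum is:
Δp_min = ℏ/(2Δx)
Δp_min = (1.055e-34 J·s) / (2 × 4.610e-09 m)
Δp_min = 1.144e-26 kg·m/s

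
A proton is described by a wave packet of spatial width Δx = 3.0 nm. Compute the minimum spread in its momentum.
1.758 × 10^-26 kg·m/s

For a wave packet, the spatial width Δx and momentum spread Δp are related by the uncertainty principle:
ΔxΔp ≥ ℏ/2

The minimum momentum spread is:
Δp_min = ℏ/(2Δx)
Δp_min = (1.055e-34 J·s) / (2 × 3.000e-09 m)
Δp_min = 1.758e-26 kg·m/s

A wave packet cannot have both a well-defined position and well-defined momentum.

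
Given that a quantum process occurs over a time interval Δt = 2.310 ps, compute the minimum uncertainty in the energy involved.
142.470 μeV

Using the energy-time uncertainty principle:
ΔEΔt ≥ ℏ/2

The minimum uncertainty in energy is:
ΔE_min = ℏ/(2Δt)
ΔE_min = (1.055e-34 J·s) / (2 × 2.310e-12 s)
ΔE_min = 2.283e-23 J = 142.470 μeV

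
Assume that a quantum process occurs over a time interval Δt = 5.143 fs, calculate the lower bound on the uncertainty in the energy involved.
63.991 meV

Using the energy-time uncertainty principle:
ΔEΔt ≥ ℏ/2

The minimum uncertainty in energy is:
ΔE_min = ℏ/(2Δt)
ΔE_min = (1.055e-34 J·s) / (2 × 5.143e-15 s)
ΔE_min = 1.025e-20 J = 63.991 meV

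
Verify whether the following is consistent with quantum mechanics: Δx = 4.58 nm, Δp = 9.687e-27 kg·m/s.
No, it violates the uncertainty principle (impossible measurement).

Calculate the product ΔxΔp:
ΔxΔp = (4.580e-09 m) × (9.687e-27 kg·m/s)
ΔxΔp = 4.437e-35 J·s

Compare to the minimum allowed value ℏ/2:
ℏ/2 = 5.273e-35 J·s

Since ΔxΔp = 4.437e-35 J·s < 5.273e-35 J·s = ℏ/2,
the measurement violates the uncertainty principle.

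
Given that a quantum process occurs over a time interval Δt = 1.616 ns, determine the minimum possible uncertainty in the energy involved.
203.655 neV

Using the energy-time uncertainty principle:
ΔEΔt ≥ ℏ/2

The minimum uncertainty in energy is:
ΔE_min = ℏ/(2Δt)
ΔE_min = (1.055e-34 J·s) / (2 × 1.616e-09 s)
ΔE_min = 3.263e-26 J = 203.655 neV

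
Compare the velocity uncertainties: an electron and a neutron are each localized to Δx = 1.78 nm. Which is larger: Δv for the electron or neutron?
The electron has the larger minimum velocity uncertainty, by a ratio of 1838.7.

For both particles, Δp_min = ℏ/(2Δx) = 2.962e-26 kg·m/s (same for both).

The velocity uncertainty is Δv = Δp/m:
- electron: Δv = 2.962e-26 / 9.109e-31 = 3.252e+04 m/s = 32.519 km/s
- neutron: Δv = 2.962e-26 / 1.675e-27 = 1.769e+01 m/s = 17.686 m/s

Ratio: 3.252e+04 / 1.769e+01 = 1838.7

The lighter particle has larger velocity uncertainty because Δv ∝ 1/m.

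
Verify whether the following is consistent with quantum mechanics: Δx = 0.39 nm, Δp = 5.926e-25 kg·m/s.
Yes, it satisfies the uncertainty principle.

Calculate the product ΔxΔp:
ΔxΔp = (3.900e-10 m) × (5.926e-25 kg·m/s)
ΔxΔp = 2.311e-34 J·s

Compare to the minimum allowed value ℏ/2:
ℏ/2 = 5.273e-35 J·s

Since ΔxΔp = 2.311e-34 J·s ≥ 5.273e-35 J·s = ℏ/2,
the measurement satisfies the uncertainty principle.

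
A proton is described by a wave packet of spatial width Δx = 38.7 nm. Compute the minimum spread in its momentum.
1.362 × 10^-27 kg·m/s

For a wave packet, the spatial width Δx and momentum spread Δp are related by the uncertainty principle:
ΔxΔp ≥ ℏ/2

The minimum momentum spread is:
Δp_min = ℏ/(2Δx)
Δp_min = (1.055e-34 J·s) / (2 × 3.870e-08 m)
Δp_min = 1.362e-27 kg·m/s

A wave packet cannot have both a well-defined position and well-defined momentum.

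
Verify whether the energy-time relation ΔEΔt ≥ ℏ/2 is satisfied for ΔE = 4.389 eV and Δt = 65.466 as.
No, it violates the uncertainty relation.

Calculate the product ΔEΔt:
ΔE = 4.389 eV = 7.032e-19 J
ΔEΔt = (7.032e-19 J) × (6.547e-17 s)
ΔEΔt = 4.604e-35 J·s

Compare to the minimum allowed value ℏ/2:
ℏ/2 = 5.273e-35 J·s

Since ΔEΔt = 4.604e-35 J·s < 5.273e-35 J·s = ℏ/2,
this violates the uncertainty relation.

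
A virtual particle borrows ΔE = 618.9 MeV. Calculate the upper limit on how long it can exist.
5.318 × 10^-25 s

Using the energy-time uncertainty principle:
ΔEΔt ≥ ℏ/2

For a virtual particle borrowing energy ΔE, the maximum lifetime is:
Δt_max = ℏ/(2ΔE)

Converting energy:
ΔE = 618.9 MeV = 9.916e-11 J

Δt_max = (1.055e-34 J·s) / (2 × 9.916e-11 J)
Δt_max = 5.318e-25 s = 5.318 × 10^-25 s

Virtual particles with higher borrowed energy exist for shorter times.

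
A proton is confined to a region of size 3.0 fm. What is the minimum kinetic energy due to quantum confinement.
576.384 keV

Using the uncertainty principle:

1. Position uncertainty: Δx ≈ 3.000e-15 m
2. Minimum momentum uncertainty: Δp = ℏ/(2Δx) = 1.758e-20 kg·m/s
3. Minimum kinetic energy:
   KE = (Δp)²/(2m) = (1.758e-20)²/(2 × 1.673e-27 kg)
   KE = 9.235e-14 J = 576.384 keV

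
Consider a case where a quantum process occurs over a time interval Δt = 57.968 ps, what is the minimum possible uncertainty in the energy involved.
5.677 μeV

Using the energy-time uncertainty principle:
ΔEΔt ≥ ℏ/2

The minimum uncertainty in energy is:
ΔE_min = ℏ/(2Δt)
ΔE_min = (1.055e-34 J·s) / (2 × 5.797e-11 s)
ΔE_min = 9.096e-25 J = 5.677 μeV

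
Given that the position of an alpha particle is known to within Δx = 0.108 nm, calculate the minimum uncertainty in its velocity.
73.477 m/s

Using the Heisenberg uncertainty principle and Δp = mΔv:
ΔxΔp ≥ ℏ/2
Δx(mΔv) ≥ ℏ/2

The minimum uncertainty in velocity is:
Δv_min = ℏ/(2mΔx)
Δv_min = (1.055e-34 J·s) / (2 × 6.645e-27 kg × 1.080e-10 m)
Δv_min = 7.348e+01 m/s = 73.477 m/s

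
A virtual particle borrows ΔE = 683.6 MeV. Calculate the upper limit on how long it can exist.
4.814 × 10^-25 s

Using the energy-time uncertainty principle:
ΔEΔt ≥ ℏ/2

For a virtual particle borrowing energy ΔE, the maximum lifetime is:
Δt_max = ℏ/(2ΔE)

Converting energy:
ΔE = 683.6 MeV = 1.095e-10 J

Δt_max = (1.055e-34 J·s) / (2 × 1.095e-10 J)
Δt_max = 4.814e-25 s = 4.814 × 10^-25 s

Virtual particles with higher borrowed energy exist for shorter times.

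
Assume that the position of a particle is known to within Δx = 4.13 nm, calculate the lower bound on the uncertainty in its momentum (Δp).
1.277 × 10^-26 kg·m/s

Using the Heisenberg uncertainty principle:
ΔxΔp ≥ ℏ/2

The minimum uncertainty in momentum is:
Δp_min = ℏ/(2Δx)
Δp_min = (1.055e-34 J·s) / (2 × 4.130e-09 m)
Δp_min = 1.277e-26 kg·m/s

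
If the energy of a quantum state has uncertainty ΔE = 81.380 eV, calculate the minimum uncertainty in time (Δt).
4.044 as

Using the energy-time uncertainty principle:
ΔEΔt ≥ ℏ/2

The minimum uncertainty in time is:
Δt_min = ℏ/(2ΔE)
Δt_min = (1.055e-34 J·s) / (2 × 1.304e-17 J)
Δt_min = 4.044e-18 s = 4.044 as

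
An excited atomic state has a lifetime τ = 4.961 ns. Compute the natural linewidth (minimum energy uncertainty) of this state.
66.339 neV

Using the energy-time uncertainty principle:
ΔEΔt ≥ ℏ/2

The lifetime τ represents the time uncertainty Δt.
The natural linewidth (minimum energy uncertainty) is:

ΔE = ℏ/(2τ)
ΔE = (1.055e-34 J·s) / (2 × 4.961e-09 s)
ΔE = 1.063e-26 J = 66.339 neV

This natural linewidth limits the precision of spectroscopic measurements.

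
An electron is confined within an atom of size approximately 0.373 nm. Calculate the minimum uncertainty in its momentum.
1.414 × 10^-25 kg·m/s

Using the Heisenberg uncertainty principle:
ΔxΔp ≥ ℏ/2

With Δx ≈ L = 3.730e-10 m (the confinement size):
Δp_min = ℏ/(2Δx)
Δp_min = (1.055e-34 J·s) / (2 × 3.730e-10 m)
Δp_min = 1.414e-25 kg·m/s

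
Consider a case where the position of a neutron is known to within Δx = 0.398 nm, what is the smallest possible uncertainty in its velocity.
79.098 m/s

Using the Heisenberg uncertainty principle and Δp = mΔv:
ΔxΔp ≥ ℏ/2
Δx(mΔv) ≥ ℏ/2

The minimum uncertainty in velocity is:
Δv_min = ℏ/(2mΔx)
Δv_min = (1.055e-34 J·s) / (2 × 1.675e-27 kg × 3.980e-10 m)
Δv_min = 7.910e+01 m/s = 79.098 m/s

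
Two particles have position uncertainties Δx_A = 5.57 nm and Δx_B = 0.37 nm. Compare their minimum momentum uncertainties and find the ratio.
Particle B has the larger minimum momentum uncertainty, by a factor of 15.05.

For each particle, the minimum momentum uncertainty is Δp_min = ℏ/(2Δx):

Particle A: Δp_A = ℏ/(2×5.570e-09 m) = 9.467e-27 kg·m/s
Particle B: Δp_B = ℏ/(2×3.700e-10 m) = 1.425e-25 kg·m/s

Ratio: Δp_B/Δp_A = 15.05

Since Δp_min ∝ 1/Δx, the particle with smaller position uncertainty (B) has larger momentum uncertainty.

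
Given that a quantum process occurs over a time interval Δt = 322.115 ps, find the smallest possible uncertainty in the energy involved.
1.022 μeV

Using the energy-time uncertainty principle:
ΔEΔt ≥ ℏ/2

The minimum uncertainty in energy is:
ΔE_min = ℏ/(2Δt)
ΔE_min = (1.055e-34 J·s) / (2 × 3.221e-10 s)
ΔE_min = 1.637e-25 J = 1.022 μeV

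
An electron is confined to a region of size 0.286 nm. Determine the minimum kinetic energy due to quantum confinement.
116.448 meV

Using the uncertainty principle:

1. Position uncertainty: Δx ≈ 2.860e-10 m
2. Minimum momentum uncertainty: Δp = ℏ/(2Δx) = 1.844e-25 kg·m/s
3. Minimum kinetic energy:
   KE = (Δp)²/(2m) = (1.844e-25)²/(2 × 9.109e-31 kg)
   KE = 1.866e-20 J = 116.448 meV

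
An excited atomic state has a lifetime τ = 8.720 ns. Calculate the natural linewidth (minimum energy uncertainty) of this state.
37.742 neV

Using the energy-time uncertainty principle:
ΔEΔt ≥ ℏ/2

The lifetime τ represents the time uncertainty Δt.
The natural linewidth (minimum energy uncertainty) is:

ΔE = ℏ/(2τ)
ΔE = (1.055e-34 J·s) / (2 × 8.720e-09 s)
ΔE = 6.047e-27 J = 37.742 neV

This natural linewidth limits the precision of spectroscopic measurements.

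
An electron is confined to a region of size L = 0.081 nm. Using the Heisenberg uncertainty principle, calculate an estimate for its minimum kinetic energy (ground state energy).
1.452 eV

Using the uncertainty principle to estimate ground state energy:

1. The position uncertainty is approximately the confinement size:
   Δx ≈ L = 8.100e-11 m

2. From ΔxΔp ≥ ℏ/2, the minimum momentum uncertainty is:
   Δp ≈ ℏ/(2L) = 6.510e-25 kg·m/s

3. The kinetic energy is approximately:
   KE ≈ (Δp)²/(2m) = (6.510e-25)²/(2 × 9.109e-31 kg)
   KE ≈ 2.326e-19 J = 1.452 eV

This is an order-of-magnitude estimate of the ground state energy.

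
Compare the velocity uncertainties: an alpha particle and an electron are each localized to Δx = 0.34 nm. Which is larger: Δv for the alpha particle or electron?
The electron has the larger minimum velocity uncertainty, by a ratio of 7294.3.

For both particles, Δp_min = ℏ/(2Δx) = 1.551e-25 kg·m/s (same for both).

The velocity uncertainty is Δv = Δp/m:
- alpha particle: Δv = 1.551e-25 / 6.645e-27 = 2.334e+01 m/s = 23.340 m/s
- electron: Δv = 1.551e-25 / 9.109e-31 = 1.702e+05 m/s = 170.247 km/s

Ratio: 1.702e+05 / 2.334e+01 = 7294.3

The lighter particle has larger velocity uncertainty because Δv ∝ 1/m.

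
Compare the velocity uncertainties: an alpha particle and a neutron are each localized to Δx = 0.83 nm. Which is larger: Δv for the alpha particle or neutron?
The neutron has the larger minimum velocity uncertainty, by a ratio of 4.0.

For both particles, Δp_min = ℏ/(2Δx) = 6.353e-26 kg·m/s (same for both).

The velocity uncertainty is Δv = Δp/m:
- alpha particle: Δv = 6.353e-26 / 6.645e-27 = 9.561e+00 m/s = 9.561 m/s
- neutron: Δv = 6.353e-26 / 1.675e-27 = 3.793e+01 m/s = 37.929 m/s

Ratio: 3.793e+01 / 9.561e+00 = 4.0

The lighter particle has larger velocity uncertainty because Δv ∝ 1/m.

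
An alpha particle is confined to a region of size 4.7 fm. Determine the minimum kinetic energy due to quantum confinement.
59.113 keV

Using the uncertainty principle:

1. Position uncertainty: Δx ≈ 4.700e-15 m
2. Minimum momentum uncertainty: Δp = ℏ/(2Δx) = 1.122e-20 kg·m/s
3. Minimum kinetic energy:
   KE = (Δp)²/(2m) = (1.122e-20)²/(2 × 6.645e-27 kg)
   KE = 9.471e-15 J = 59.113 keV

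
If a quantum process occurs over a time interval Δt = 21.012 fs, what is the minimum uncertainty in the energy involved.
15.663 meV

Using the energy-time uncertainty principle:
ΔEΔt ≥ ℏ/2

The minimum uncertainty in energy is:
ΔE_min = ℏ/(2Δt)
ΔE_min = (1.055e-34 J·s) / (2 × 2.101e-14 s)
ΔE_min = 2.509e-21 J = 15.663 meV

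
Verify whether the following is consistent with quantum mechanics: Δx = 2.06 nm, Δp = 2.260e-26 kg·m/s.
No, it violates the uncertainty principle (impossible measurement).

Calculate the product ΔxΔp:
ΔxΔp = (2.060e-09 m) × (2.260e-26 kg·m/s)
ΔxΔp = 4.656e-35 J·s

Compare to the minimum allowed value ℏ/2:
ℏ/2 = 5.273e-35 J·s

Since ΔxΔp = 4.656e-35 J·s < 5.273e-35 J·s = ℏ/2,
the measurement violates the uncertainty principle.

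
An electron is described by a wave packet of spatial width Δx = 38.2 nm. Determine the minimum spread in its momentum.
1.380 × 10^-27 kg·m/s

For a wave packet, the spatial width Δx and momentum spread Δp are related by the uncertainty principle:
ΔxΔp ≥ ℏ/2

The minimum momentum spread is:
Δp_min = ℏ/(2Δx)
Δp_min = (1.055e-34 J·s) / (2 × 3.820e-08 m)
Δp_min = 1.380e-27 kg·m/s

A wave packet cannot have both a well-defined position and well-defined momentum.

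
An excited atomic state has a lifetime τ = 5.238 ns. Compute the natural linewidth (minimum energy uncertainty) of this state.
62.830 neV

Using the energy-time uncertainty principle:
ΔEΔt ≥ ℏ/2

The lifetime τ represents the time uncertainty Δt.
The natural linewidth (minimum energy uncertainty) is:

ΔE = ℏ/(2τ)
ΔE = (1.055e-34 J·s) / (2 × 5.238e-09 s)
ΔE = 1.007e-26 J = 62.830 neV

This natural linewidth limits the precision of spectroscopic measurements.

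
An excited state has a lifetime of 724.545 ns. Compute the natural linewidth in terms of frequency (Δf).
109.831 kHz

Using the energy-time uncertainty principle and E = hf:
ΔEΔt ≥ ℏ/2
hΔf·Δt ≥ ℏ/2

The minimum frequency uncertainty is:
Δf = ℏ/(2hτ) = 1/(4πτ)
Δf = 1/(4π × 7.245e-07 s)
Δf = 1.098e+05 Hz = 109.831 kHz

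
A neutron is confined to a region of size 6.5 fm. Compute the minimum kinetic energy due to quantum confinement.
122.611 keV

Using the uncertainty principle:

1. Position uncertainty: Δx ≈ 6.500e-15 m
2. Minimum momentum uncertainty: Δp = ℏ/(2Δx) = 8.112e-21 kg·m/s
3. Minimum kinetic energy:
   KE = (Δp)²/(2m) = (8.112e-21)²/(2 × 1.675e-27 kg)
   KE = 1.964e-14 J = 122.611 keV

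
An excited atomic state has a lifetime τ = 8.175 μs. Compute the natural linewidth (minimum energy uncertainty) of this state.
40.258 peV

Using the energy-time uncertainty principle:
ΔEΔt ≥ ℏ/2

The lifetime τ represents the time uncertainty Δt.
The natural linewidth (minimum energy uncertainty) is:

ΔE = ℏ/(2τ)
ΔE = (1.055e-34 J·s) / (2 × 8.175e-06 s)
ΔE = 6.450e-30 J = 40.258 peV

This natural linewidth limits the precision of spectroscopic measurements.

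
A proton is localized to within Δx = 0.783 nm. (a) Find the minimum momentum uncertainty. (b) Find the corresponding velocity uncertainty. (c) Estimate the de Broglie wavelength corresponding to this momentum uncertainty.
(a) Δp_min = 6.734 × 10^-26 kg·m/s
(b) Δv_min = 40.261 m/s
(c) λ_dB = 9.839 nm

Step-by-step:

(a) From the uncertainty principle:
Δp_min = ℏ/(2Δx) = (1.055e-34 J·s)/(2 × 7.830e-10 m) = 6.734e-26 kg·m/s

(b) The velocity uncertainty:
Δv = Δp/m = (6.734e-26 kg·m/s)/(1.673e-27 kg) = 4.026e+01 m/s = 40.261 m/s

(c) The de Broglie wavelength for this momentum:
λ = h/p = (6.626e-34 J·s)/(6.734e-26 kg·m/s) = 9.839e-09 m = 9.839 nm

Note: The de Broglie wavelength is comparable to the localization size, as expected from wave-particle duality.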